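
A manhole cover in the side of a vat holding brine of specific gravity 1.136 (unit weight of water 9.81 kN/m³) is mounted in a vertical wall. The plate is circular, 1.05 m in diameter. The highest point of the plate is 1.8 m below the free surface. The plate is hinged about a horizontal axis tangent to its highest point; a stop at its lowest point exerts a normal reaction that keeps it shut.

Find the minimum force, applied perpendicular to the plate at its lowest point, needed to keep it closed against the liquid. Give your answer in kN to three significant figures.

P ≈ 11.9 kN

γ = 1.136 × 9.81 = 11.14416 kN/m³.
The centroid is at the centre, 0.525 m below the top of the plate, so the centroid depth is h_c = 1.8 + 0.525 = 2.325 m.
A = π(0.525)² = 0.865901 m².
Resultant F = γ·h_c·A = 11.14416 × 2.325 × 0.865901 = 22.4356 kN.
I_c = πr⁴/4 = π × 0.525⁴/4 = 0.059666 m⁴.
Centre of pressure: y_p = y_c + I_c/(y_c·A) = 2.325 + 0.059666/(2.325 × 0.865901) = 2.325 + 0.0296371 = 2.35464 m along the plane.
The resultant acts 0.525 + 0.0296371 = 0.554637 m (along the plate) below the hinge at the top edge, so the moment about the hinge is M = F × 0.554637 = 22.4356 × 0.554637 = 12.4436 kN·m.
A normal force at the bottom, 1.05 m from the hinge, must supply this moment: P = 12.4436/1.05 = 11.851 kN.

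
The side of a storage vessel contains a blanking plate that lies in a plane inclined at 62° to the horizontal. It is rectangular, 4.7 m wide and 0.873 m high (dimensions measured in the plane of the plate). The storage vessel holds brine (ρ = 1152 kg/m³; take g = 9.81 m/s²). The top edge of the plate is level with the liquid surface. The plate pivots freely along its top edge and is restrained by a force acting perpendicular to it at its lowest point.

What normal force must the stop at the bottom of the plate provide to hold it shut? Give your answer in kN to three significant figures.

P ≈ 11.9 kN

γ = ρg = 1152 × 9.81 / 1000 = 11.30112 kN/m³.
Let θ = 62° be the plate's angle to the horizontal; measure y along the incline from where the plane meets the free surface. Vertical depth h = y·sinθ with sinθ = 0.882948.
The centroid lies 0.873/2 = 0.4365 m below the top edge, so y_c = 0.4365 m and h_c = 0.4365 × 0.882948 = 0.385407 m.
A = 4.7 × 0.873 = 4.1031 m².
Resultant F = γ·h_c·A = 11.30112 × 0.385407 × 4.1031 = 17.8712 kN.
I_c = b·h³/12 = 4.7 × 0.873³/12 = 0.260591 m⁴.
Centre of pressure: y_p = y_c + I_c/(y_c·A) = 0.4365 + 0.260591/(0.4365 × 4.1031) = 0.4365 + 0.1455 = 0.582 m along the plane.
The resultant acts 0.4365 + 0.1455 = 0.582 m (along the plate) below the hinge at the top edge, so the moment about the hinge is M = F × 0.582 = 17.8712 × 0.582 = 10.401 kN·m.
A normal force at the bottom, 0.873 m from the hinge, must supply this moment: P = 10.401/0.873 = 11.9141 kN.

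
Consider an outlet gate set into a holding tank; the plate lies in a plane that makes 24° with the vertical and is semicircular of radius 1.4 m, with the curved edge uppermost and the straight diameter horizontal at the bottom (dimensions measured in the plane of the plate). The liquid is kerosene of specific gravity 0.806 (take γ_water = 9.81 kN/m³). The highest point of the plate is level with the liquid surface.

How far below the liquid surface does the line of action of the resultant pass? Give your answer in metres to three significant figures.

h_p = 0.891 m

γ = 0.806 × 9.81 = 7.90686 kN/m³.
The plate makes 24° with the vertical, i.e. θ = 90° − 24° = 66° to the horizontal. Measuring y along the incline from the free-surface line, vertical depth h = y·sinθ with sinθ = 0.913545.
The centroid lies 4r/(3π) = 0.594178 m above the diameter, so r − 4r/(3π) = 1.4 − 0.594178 = 0.805822 m below the topmost point, so y_c = 0.805822 m and h_c = 0.805822 × 0.913545 = 0.736155 m.
A = πr²/2 = π × 1.4²/2 = 3.07876 m².
Resultant F = γ·h_c·A = 7.90686 × 0.736155 × 3.07876 = 17.9205 kN.
I_c = (π/8 − 8/(9π))·r⁴ = 0.109757 × 1.4⁴ = 0.421642 m⁴.
Centre of pressure: y_p = y_c + I_c/(y_c·A) = 0.805822 + 0.421642/(0.805822 × 3.07876) = 0.805822 + 0.169953 = 0.975775 m along the plane.
Vertically, h_p = y_p·sinθ = 0.975775 × 0.913545 = 0.891414 m.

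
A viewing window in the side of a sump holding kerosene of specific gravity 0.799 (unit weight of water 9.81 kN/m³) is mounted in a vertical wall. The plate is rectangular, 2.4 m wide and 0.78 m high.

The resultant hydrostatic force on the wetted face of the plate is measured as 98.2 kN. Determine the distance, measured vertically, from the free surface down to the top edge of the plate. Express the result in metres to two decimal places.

d_top ≈ 6.30 m

γ = 0.799 × 9.81 = 7.83819 kN/m³.
A = 2.4 × 0.78 = 1.872 m².
From F = γ·h_c·A, the centroid depth is h_c = 98.2/(7.83819 × 1.872) = 6.69252 m.
The centroid lies 0.78/2 = 0.39 m below the top edge, so the top edge sits at h_top = 6.69252 − 0.39 = 6.30252 m below the surface.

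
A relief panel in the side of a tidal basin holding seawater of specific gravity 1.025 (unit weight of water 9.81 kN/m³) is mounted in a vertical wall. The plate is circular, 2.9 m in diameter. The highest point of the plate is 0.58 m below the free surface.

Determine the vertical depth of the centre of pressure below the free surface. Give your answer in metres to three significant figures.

h_p = 2.29 m

γ = 1.025 × 9.81 = 10.05525 kN/m³.
The centroid is at the centre, 1.45 m below the top of the plate, so the centroid depth is h_c = 0.58 + 1.45 = 2.03 m.
A = π(1.45)² = 6.6052 m².
Resultant F = γ·h_c·A = 10.05525 × 2.03 × 6.6052 = 134.826 kN.
I_c = πr⁴/4 = π × 1.45⁴/4 = 3.47186 m⁴.
Centre of pressure: y_p = y_c + I_c/(y_c·A) = 2.03 + 3.47186/(2.03 × 6.6052) = 2.03 + 0.258929 = 2.28893 m along the plane.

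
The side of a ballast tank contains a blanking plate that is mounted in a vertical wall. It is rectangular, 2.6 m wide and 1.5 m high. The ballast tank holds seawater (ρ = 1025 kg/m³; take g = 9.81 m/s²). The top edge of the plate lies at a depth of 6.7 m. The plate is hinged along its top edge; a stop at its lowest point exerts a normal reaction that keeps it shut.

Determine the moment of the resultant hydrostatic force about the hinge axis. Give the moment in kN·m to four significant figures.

γ = ρg = 1025 × 9.81 / 1000 = 10.05525 kN/m³.
The centroid lies 1.5/2 = 0.75 m below the top edge, so the centroid depth is h_c = 6.7 + 0.75 = 7.45 m.
A = 2.6 × 1.5 = 3.9 m².
Resultant F = γ·h_c·A = 10.05525 × 7.45 × 3.9 = 292.155 kN.
I_c = b·h³/12 = 2.6 × 1.5³/12 = 0.73125 m⁴.
Centre of pressure: y_p = y_c + I_c/(y_c·A) = 7.45 + 0.73125/(7.45 × 3.9) = 7.45 + 0.0251678 = 7.47517 m along the plane.
The resultant acts 0.75 + 0.0251678 = 0.775168 m (along the plate) below the hinge at the top edge, so the moment about the hinge is M = F × 0.775168 = 292.155 × 0.775168 = 226.469 kN·m.

M ≈ 226.5 kN·m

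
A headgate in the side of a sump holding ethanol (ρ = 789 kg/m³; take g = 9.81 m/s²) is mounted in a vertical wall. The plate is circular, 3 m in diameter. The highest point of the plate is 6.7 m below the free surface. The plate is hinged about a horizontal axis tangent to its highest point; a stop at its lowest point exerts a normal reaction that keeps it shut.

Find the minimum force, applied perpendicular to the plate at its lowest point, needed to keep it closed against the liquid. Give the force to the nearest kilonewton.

P ≈ 235 kN

γ = ρg = 789 × 9.81 / 1000 = 7.74009 kN/m³.
The centroid is at the centre, 1.5 m below the top of the plate, so the centroid depth is h_c = 6.7 + 1.5 = 8.2 m.
A = π(1.5)² = 7.06858 m².
Resultant F = γ·h_c·A = 7.74009 × 8.2 × 7.06858 = 448.634 kN.
I_c = πr⁴/4 = π × 1.5⁴/4 = 3.97608 m⁴.
Centre of pressure: y_p = y_c + I_c/(y_c·A) = 8.2 + 3.97608/(8.2 × 7.06858) = 8.2 + 0.0685976 = 8.2686 m along the plane.
The resultant acts 1.5 + 0.0685976 = 1.5686 m (along the plate) below the hinge at the top edge, so the moment about the hinge is M = F × 1.5686 = 448.634 × 1.5686 = 703.727 kN·m.
A normal force at the bottom, 3 m from the hinge, must supply this moment: P = 703.727/3 = 234.576 kN.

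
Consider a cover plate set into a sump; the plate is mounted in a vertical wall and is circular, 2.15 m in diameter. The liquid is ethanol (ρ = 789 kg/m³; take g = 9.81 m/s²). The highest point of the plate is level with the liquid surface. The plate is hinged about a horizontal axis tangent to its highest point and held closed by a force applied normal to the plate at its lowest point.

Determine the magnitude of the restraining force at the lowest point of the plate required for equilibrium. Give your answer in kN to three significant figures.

P ≈ 18.9 kN

γ = ρg = 789 × 9.81 / 1000 = 7.74009 kN/m³.
The centroid is at the centre, 1.075 m below the top of the plate, so the centroid depth is h_c = 1.075 m.
A = π(1.075)² = 3.6305 m².
Resultant F = γ·h_c·A = 7.74009 × 1.075 × 3.6305 = 30.2079 kN.
I_c = πr⁴/4 = π × 1.075⁴/4 = 1.04888 m⁴.
Centre of pressure: y_p = y_c + I_c/(y_c·A) = 1.075 + 1.04888/(1.075 × 3.6305) = 1.075 + 0.268752 = 1.34375 m along the plane.
The resultant acts 1.075 + 0.268752 = 1.34375 m (along the plate) below the hinge at the top edge, so the moment about the hinge is M = F × 1.34375 = 30.2079 × 1.34375 = 40.5919 kN·m.
A normal force at the bottom, 2.15 m from the hinge, must supply this moment: P = 40.5919/2.15 = 18.88 kN.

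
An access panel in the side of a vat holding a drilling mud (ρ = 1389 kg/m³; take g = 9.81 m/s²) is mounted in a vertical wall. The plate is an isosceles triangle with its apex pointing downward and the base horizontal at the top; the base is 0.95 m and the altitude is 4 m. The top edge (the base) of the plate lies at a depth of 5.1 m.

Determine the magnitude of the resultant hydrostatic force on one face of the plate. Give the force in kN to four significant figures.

F ≈ 166.6 kN

γ = ρg = 1389 × 9.81 / 1000 = 13.62609 kN/m³.
With the apex down, the centroid sits h/3 = 4/3 = 1.33333 m below the base (the top edge), so the centroid depth is h_c = 5.1 + 1.33333 = 6.43333 m.
A = ½ × 0.95 × 4 = 1.9 m².
Resultant F = γ·h_c·A = 13.62609 × 6.43333 × 1.9 = 166.556 kN.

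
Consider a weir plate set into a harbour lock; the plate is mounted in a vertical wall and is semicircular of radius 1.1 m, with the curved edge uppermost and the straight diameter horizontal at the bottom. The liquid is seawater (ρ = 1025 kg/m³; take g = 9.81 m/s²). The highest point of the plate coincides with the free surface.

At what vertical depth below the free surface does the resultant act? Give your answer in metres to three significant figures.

γ = ρg = 1025 × 9.81 / 1000 = 10.05525 kN/m³.
The centroid lies 4r/(3π) = 0.466854 m above the diameter, so r − 4r/(3π) = 1.1 − 0.466854 = 0.633146 m below the topmost point, so the centroid depth is h_c = 0.633146 m.
A = πr²/2 = π × 1.1²/2 = 1.90066 m².
Resultant F = γ·h_c·A = 10.05525 × 0.633146 × 1.90066 = 12.1004 kN.
I_c = (π/8 − 8/(9π))·r⁴ = 0.109757 × 1.1⁴ = 0.160695 m⁴.
Centre of pressure: y_p = y_c + I_c/(y_c·A) = 0.633146 + 0.160695/(0.633146 × 1.90066) = 0.633146 + 0.133535 = 0.766681 m along the plane.

h_p = 0.767 m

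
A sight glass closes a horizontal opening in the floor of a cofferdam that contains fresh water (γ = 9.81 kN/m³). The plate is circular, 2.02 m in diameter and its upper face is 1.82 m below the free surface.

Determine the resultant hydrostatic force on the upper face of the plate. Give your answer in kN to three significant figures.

F ≈ 57.2 kN

γ = 9.81 kN/m³.
The plate is horizontal, so pressure is uniform at p = γ·h = 9.81 × 1.82 = 17.8542 kN/m².
A = π(1.01)² = 3.20474 m².
F = p·A = 17.8542 × 3.20474 = 57.2181 kN.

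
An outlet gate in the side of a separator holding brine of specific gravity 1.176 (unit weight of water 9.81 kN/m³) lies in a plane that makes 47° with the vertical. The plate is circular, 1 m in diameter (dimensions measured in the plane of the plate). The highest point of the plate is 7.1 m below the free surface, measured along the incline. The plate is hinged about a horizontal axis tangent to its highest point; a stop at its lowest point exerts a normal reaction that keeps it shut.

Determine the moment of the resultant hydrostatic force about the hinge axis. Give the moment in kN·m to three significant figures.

M ≈ 23.9 kN·m

γ = 1.176 × 9.81 = 11.53656 kN/m³.
The plate makes 47° with the vertical, i.e. θ = 90° − 47° = 43° to the horizontal. Measuring y along the incline from the free-surface line, vertical depth h = y·sinθ with sinθ = 0.681998.
The centroid is at the centre, 0.5 m below the top of the plate, so y_c = 7.1 + 0.5 = 7.6 m and h_c = 7.6 × 0.681998 = 5.18318 m.
A = π(0.5)² = 0.785398 m².
Resultant F = γ·h_c·A = 11.53656 × 5.18318 × 0.785398 = 46.9637 kN.
I_c = πr⁴/4 = π × 0.5⁴/4 = 0.0490874 m⁴.
Centre of pressure: y_p = y_c + I_c/(y_c·A) = 7.6 + 0.0490874/(7.6 × 0.785398) = 7.6 + 0.00822369 = 7.60822 m along the plane.
The resultant acts 0.5 + 0.00822369 = 0.508224 m (along the plate) below the hinge at the top edge, so the moment about the hinge is M = F × 0.508224 = 46.9637 × 0.508224 = 23.8681 kN·m.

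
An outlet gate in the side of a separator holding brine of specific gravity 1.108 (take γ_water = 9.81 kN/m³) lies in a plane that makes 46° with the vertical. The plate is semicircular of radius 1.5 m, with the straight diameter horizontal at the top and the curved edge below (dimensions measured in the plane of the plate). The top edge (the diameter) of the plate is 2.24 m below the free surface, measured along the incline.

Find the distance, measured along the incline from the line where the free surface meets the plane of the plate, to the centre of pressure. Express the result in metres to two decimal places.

y_p = 2.93 m

γ = 1.108 × 9.81 = 10.86948 kN/m³.
The plate makes 46° with the vertical, i.e. θ = 90° − 46° = 44° to the horizontal. Measuring y along the incline from the free-surface line, vertical depth h = y·sinθ with sinθ = 0.694658.
The centroid of a semicircle lies 4r/(3π) = 0.63662 m from the diameter, here below the top edge, so y_c = 2.24 + 0.63662 = 2.87662 m and h_c = 2.87662 × 0.694658 = 1.99827 m.
A = πr²/2 = π × 1.5²/2 = 3.53429 m².
Resultant F = γ·h_c·A = 10.86948 × 1.99827 × 3.53429 = 76.7653 kN.
I_c = (π/8 − 8/(9π))·r⁴ = 0.109757 × 1.5⁴ = 0.555645 m⁴.
Centre of pressure: y_p = y_c + I_c/(y_c·A) = 2.87662 + 0.555645/(2.87662 × 3.53429) = 2.87662 + 0.0546528 = 2.93127 m along the plane.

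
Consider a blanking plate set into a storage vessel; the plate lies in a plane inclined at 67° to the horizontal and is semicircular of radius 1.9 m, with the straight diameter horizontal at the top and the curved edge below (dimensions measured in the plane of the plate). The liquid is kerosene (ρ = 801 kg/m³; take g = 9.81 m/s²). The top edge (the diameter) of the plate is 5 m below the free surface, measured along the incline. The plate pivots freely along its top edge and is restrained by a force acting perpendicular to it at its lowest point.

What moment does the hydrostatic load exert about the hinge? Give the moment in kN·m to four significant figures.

M ≈ 202.4 kN·m

γ = ρg = 801 × 9.81 / 1000 = 7.85781 kN/m³.
Let θ = 67° be the plate's angle to the horizontal; measure y along the incline from where the plane meets the free surface. Vertical depth h = y·sinθ with sinθ = 0.920505.
The centroid of a semicircle lies 4r/(3π) = 0.806385 m from the diameter, here below the top edge, so y_c = 5 + 0.806385 = 5.80638 m and h_c = 5.80638 × 0.920505 = 5.3448 m.
A = πr²/2 = π × 1.9²/2 = 5.67057 m².
Resultant F = γ·h_c·A = 7.85781 × 5.3448 × 5.67057 = 238.155 kN.
I_c = (π/8 − 8/(9π))·r⁴ = 0.109757 × 1.9⁴ = 1.43036 m⁴.
Centre of pressure: y_p = y_c + I_c/(y_c·A) = 5.80638 + 1.43036/(5.80638 × 5.67057) = 5.80638 + 0.0434423 = 5.84982 m along the plane.
The resultant acts 0.806385 + 0.0434423 = 0.849827 m (along the plate) below the hinge at the top edge, so the moment about the hinge is M = F × 0.849827 = 238.155 × 0.849827 = 202.391 kN·m.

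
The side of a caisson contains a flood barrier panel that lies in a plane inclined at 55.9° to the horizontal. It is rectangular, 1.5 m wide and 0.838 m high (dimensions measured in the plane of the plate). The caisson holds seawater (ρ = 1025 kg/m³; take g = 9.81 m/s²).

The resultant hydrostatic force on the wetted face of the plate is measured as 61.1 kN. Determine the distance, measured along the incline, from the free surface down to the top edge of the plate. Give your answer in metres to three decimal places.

γ = ρg = 1025 × 9.81 / 1000 = 10.05525 kN/m³.
A = 1.5 × 0.838 = 1.257 m².
From F = γ·h_c·A, the centroid depth is h_c = 61.1/(10.05525 × 1.257) = 4.83407 m.
Let θ = 55.9° be the plate's angle to the horizontal; measure y along the incline from where the plane meets the free surface. Vertical depth h = y·sinθ with sinθ = 0.828060.
Along the incline, y_c = h_c/sinθ = 4.83407/0.828060 = 5.83783 m.
The centroid lies 0.838/2 = 0.419 m below the top edge, so the top edge sits at y_top = 5.83783 − 0.419 = 5.41883 m along the incline.

y_top ≈ 5.419 m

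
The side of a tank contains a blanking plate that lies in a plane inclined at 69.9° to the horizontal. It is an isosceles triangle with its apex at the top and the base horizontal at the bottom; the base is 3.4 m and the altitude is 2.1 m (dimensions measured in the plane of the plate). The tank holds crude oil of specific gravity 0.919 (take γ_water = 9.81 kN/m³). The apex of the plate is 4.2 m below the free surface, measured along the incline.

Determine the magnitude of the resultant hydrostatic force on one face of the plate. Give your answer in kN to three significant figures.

γ = 0.919 × 9.81 = 9.01539 kN/m³.
Let θ = 69.9° be the plate's angle to the horizontal; measure y along the incline from where the plane meets the free surface. Vertical depth h = y·sinθ with sinθ = 0.939094.
With the apex up, the centroid sits 2h/3 = 2 × 2.1/3 = 1.4 m below the apex, so y_c = 4.2 + 1.4 = 5.6 m and h_c = 5.6 × 0.939094 = 5.25893 m.
A = ½ × 3.4 × 2.1 = 3.57 m².
Resultant F = γ·h_c·A = 9.01539 × 5.25893 × 3.57 = 169.258 kN.

F ≈ 169 kN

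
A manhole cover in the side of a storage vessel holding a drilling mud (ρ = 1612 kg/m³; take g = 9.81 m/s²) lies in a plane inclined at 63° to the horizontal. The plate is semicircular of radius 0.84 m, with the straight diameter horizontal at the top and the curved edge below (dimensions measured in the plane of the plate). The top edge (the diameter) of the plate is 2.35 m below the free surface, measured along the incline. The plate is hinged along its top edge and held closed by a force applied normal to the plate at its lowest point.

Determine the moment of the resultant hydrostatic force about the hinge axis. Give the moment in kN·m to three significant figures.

γ = ρg = 1612 × 9.81 / 1000 = 15.81372 kN/m³.
Let θ = 63° be the plate's angle to the horizontal; measure y along the incline from where the plane meets the free surface. Vertical depth h = y·sinθ with sinθ = 0.891007.
The centroid of a semicircle lies 4r/(3π) = 0.356507 m from the diameter, here below the top edge, so y_c = 2.35 + 0.356507 = 2.70651 m and h_c = 2.70651 × 0.891007 = 2.41152 m.
A = πr²/2 = π × 0.84²/2 = 1.10835 m².
Resultant F = γ·h_c·A = 15.81372 × 2.41152 × 1.10835 = 42.267 kN.
I_c = (π/8 − 8/(9π))·r⁴ = 0.109757 × 0.84⁴ = 0.0546449 m⁴.
Centre of pressure: y_p = y_c + I_c/(y_c·A) = 2.70651 + 0.0546449/(2.70651 × 1.10835) = 2.70651 + 0.0182164 = 2.72473 m along the plane.
The resultant acts 0.356507 + 0.0182164 = 0.374723 m (along the plate) below the hinge at the top edge, so the moment about the hinge is M = F × 0.374723 = 42.267 × 0.374723 = 15.8384 kN·m.

M ≈ 15.8 kN·m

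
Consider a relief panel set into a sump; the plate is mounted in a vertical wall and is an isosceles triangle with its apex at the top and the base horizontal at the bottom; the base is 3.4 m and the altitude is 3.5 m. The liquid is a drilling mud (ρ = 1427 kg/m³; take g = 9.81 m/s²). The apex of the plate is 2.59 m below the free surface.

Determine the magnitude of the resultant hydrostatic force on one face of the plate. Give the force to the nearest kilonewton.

γ = ρg = 1427 × 9.81 / 1000 = 13.99887 kN/m³.
With the apex up, the centroid sits 2h/3 = 2 × 3.5/3 = 2.33333 m below the apex, so the centroid depth is h_c = 2.59 + 2.33333 = 4.92333 m.
A = ½ × 3.4 × 3.5 = 5.95 m².
Resultant F = γ·h_c·A = 13.99887 × 4.92333 × 5.95 = 410.08 kN.

F ≈ 410 kN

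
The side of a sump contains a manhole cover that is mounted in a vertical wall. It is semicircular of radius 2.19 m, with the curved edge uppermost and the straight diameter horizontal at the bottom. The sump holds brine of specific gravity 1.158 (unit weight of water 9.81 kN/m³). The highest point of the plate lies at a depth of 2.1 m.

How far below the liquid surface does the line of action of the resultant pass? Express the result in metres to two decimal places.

γ = 1.158 × 9.81 = 11.35998 kN/m³.
The centroid lies 4r/(3π) = 0.929465 m above the diameter, so r − 4r/(3π) = 2.19 − 0.929465 = 1.26053 m below the topmost point, so the centroid depth is h_c = 2.1 + 1.26053 = 3.36053 m.
A = πr²/2 = π × 2.19²/2 = 7.5337 m².
Resultant F = γ·h_c·A = 11.35998 × 3.36053 × 7.5337 = 287.603 kN.
I_c = (π/8 − 8/(9π))·r⁴ = 0.109757 × 2.19⁴ = 2.52469 m⁴.
Centre of pressure: y_p = y_c + I_c/(y_c·A) = 3.36053 + 2.52469/(3.36053 × 7.5337) = 3.36053 + 0.0997222 = 3.46025 m along the plane.

h_p = 3.46 m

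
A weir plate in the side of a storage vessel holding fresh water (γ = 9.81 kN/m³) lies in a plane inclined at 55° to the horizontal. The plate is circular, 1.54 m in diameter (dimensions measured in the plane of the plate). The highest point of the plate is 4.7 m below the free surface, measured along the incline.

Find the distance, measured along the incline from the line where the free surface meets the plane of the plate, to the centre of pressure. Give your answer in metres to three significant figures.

γ = 9.81 kN/m³.
Let θ = 55° be the plate's angle to the horizontal; measure y along the incline from where the plane meets the free surface. Vertical depth h = y·sinθ with sinθ = 0.819152.
The centroid is at the centre, 0.77 m below the top of the plate, so y_c = 4.7 + 0.77 = 5.47 m and h_c = 5.47 × 0.819152 = 4.48076 m.
A = π(0.77)² = 1.86265 m².
Resultant F = γ·h_c·A = 9.81 × 4.48076 × 1.86265 = 81.8751 kN.
I_c = πr⁴/4 = π × 0.77⁴/4 = 0.276091 m⁴.
Centre of pressure: y_p = y_c + I_c/(y_c·A) = 5.47 + 0.276091/(5.47 × 1.86265) = 5.47 + 0.0270978 = 5.4971 m along the plane.

y_p = 5.50 m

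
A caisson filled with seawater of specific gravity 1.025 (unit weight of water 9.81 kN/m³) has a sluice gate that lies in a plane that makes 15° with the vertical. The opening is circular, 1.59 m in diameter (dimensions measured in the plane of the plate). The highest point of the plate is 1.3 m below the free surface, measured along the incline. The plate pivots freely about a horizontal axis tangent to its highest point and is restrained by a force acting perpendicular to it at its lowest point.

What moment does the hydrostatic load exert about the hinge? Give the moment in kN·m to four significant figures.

γ = 1.025 × 9.81 = 10.05525 kN/m³.
The plate makes 15° with the vertical, i.e. θ = 90° − 15° = 75° to the horizontal. Measuring y along the incline from the free-surface line, vertical depth h = y·sinθ with sinθ = 0.965926.
The centroid is at the centre, 0.795 m below the top of the plate, so y_c = 1.3 + 0.795 = 2.095 m and h_c = 2.095 × 0.965926 = 2.02361 m.
A = π(0.795)² = 1.98557 m².
Resultant F = γ·h_c·A = 10.05525 × 2.02361 × 1.98557 = 40.4022 kN.
I_c = πr⁴/4 = π × 0.795⁴/4 = 0.313732 m⁴.
Centre of pressure: y_p = y_c + I_c/(y_c·A) = 2.095 + 0.313732/(2.095 × 1.98557) = 2.095 + 0.0754205 = 2.17042 m along the plane.
The resultant acts 0.795 + 0.0754205 = 0.870421 m (along the plate) below the hinge at the top edge, so the moment about the hinge is M = F × 0.870421 = 40.4022 × 0.870421 = 35.1669 kN·m.

M ≈ 35.17 kN·m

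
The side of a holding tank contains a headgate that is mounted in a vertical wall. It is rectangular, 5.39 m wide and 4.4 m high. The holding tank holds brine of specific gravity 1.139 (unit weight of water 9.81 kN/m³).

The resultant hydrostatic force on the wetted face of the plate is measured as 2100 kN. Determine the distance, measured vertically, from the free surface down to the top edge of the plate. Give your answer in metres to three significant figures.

γ = 1.139 × 9.81 = 11.17359 kN/m³.
A = 5.39 × 4.4 = 23.716 m².
From F = γ·h_c·A, the centroid depth is h_c = 2100/(11.17359 × 23.716) = 7.92474 m.
The centroid lies 4.4/2 = 2.2 m below the top edge, so the top edge sits at h_top = 7.92474 − 2.2 = 5.72474 m below the surface.

d_top ≈ 5.72 m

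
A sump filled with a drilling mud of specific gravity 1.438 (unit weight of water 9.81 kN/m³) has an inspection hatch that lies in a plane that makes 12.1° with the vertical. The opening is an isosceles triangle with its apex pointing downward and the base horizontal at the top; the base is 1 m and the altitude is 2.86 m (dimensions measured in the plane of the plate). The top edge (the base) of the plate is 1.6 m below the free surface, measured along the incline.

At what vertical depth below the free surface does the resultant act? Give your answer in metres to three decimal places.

h_p = 2.671 m

γ = 1.438 × 9.81 = 14.10678 kN/m³.
The plate makes 12.1° with the vertical, i.e. θ = 90° − 12.1° = 77.9° to the horizontal. Measuring y along the incline from the free-surface line, vertical depth h = y·sinθ with sinθ = 0.977783.
With the apex down, the centroid sits h/3 = 2.86/3 = 0.953333 m below the base (the top edge), so y_c = 1.6 + 0.953333 = 2.55333 m and h_c = 2.55333 × 0.977783 = 2.4966 m.
A = ½ × 1 × 2.86 = 1.43 m².
Resultant F = γ·h_c·A = 14.10678 × 2.4966 × 1.43 = 50.3632 kN.
I_c = b·h³/36 = 1 × 2.86³/36 = 0.649824 m⁴.
Centre of pressure: y_p = y_c + I_c/(y_c·A) = 2.55333 + 0.649824/(2.55333 × 1.43) = 2.55333 + 0.177972 = 2.7313 m along the plane.
Vertically, h_p = y_p·sinθ = 2.7313 × 0.977783 = 2.67062 m.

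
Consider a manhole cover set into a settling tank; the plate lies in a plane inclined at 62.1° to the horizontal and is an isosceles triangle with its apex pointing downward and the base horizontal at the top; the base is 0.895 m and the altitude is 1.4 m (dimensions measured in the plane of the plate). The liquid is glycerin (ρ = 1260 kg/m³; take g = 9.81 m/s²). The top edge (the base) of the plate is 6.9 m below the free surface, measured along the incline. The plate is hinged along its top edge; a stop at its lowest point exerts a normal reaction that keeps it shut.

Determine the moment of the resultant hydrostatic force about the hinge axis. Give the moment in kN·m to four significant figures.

M ≈ 24.27 kN·m

γ = ρg = 1260 × 9.81 / 1000 = 12.3606 kN/m³.
Let θ = 62.1° be the plate's angle to the horizontal; measure y along the incline from where the plane meets the free surface. Vertical depth h = y·sinθ with sinθ = 0.883766.
With the apex down, the centroid sits h/3 = 1.4/3 = 0.466667 m below the base (the top edge), so y_c = 6.9 + 0.466667 = 7.36667 m and h_c = 7.36667 × 0.883766 = 6.51041 m.
A = ½ × 0.895 × 1.4 = 0.6265 m².
Resultant F = γ·h_c·A = 12.3606 × 6.51041 × 0.6265 = 50.4161 kN.
I_c = b·h³/36 = 0.895 × 1.4³/36 = 0.0682189 m⁴.
Centre of pressure: y_p = y_c + I_c/(y_c·A) = 7.36667 + 0.0682189/(7.36667 × 0.6265) = 7.36667 + 0.0147813 = 7.38145 m along the plane.
The resultant acts 0.466667 + 0.0147813 = 0.481448 m (along the plate) below the hinge at the top edge, so the moment about the hinge is M = F × 0.481448 = 50.4161 × 0.481448 = 24.2727 kN·m.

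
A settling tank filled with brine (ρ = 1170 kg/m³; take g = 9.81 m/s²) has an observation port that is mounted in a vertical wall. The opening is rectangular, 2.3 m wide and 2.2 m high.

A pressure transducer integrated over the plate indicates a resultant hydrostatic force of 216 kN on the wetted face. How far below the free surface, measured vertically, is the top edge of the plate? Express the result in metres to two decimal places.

γ = ρg = 1170 × 9.81 / 1000 = 11.4777 kN/m³.
A = 2.3 × 2.2 = 5.06 m².
From F = γ·h_c·A, the centroid depth is h_c = 216/(11.4777 × 5.06) = 3.71919 m.
The centroid lies 2.2/2 = 1.1 m below the top edge, so the top edge sits at h_top = 3.71919 − 1.1 = 2.61919 m below the surface.

d_top ≈ 2.62 m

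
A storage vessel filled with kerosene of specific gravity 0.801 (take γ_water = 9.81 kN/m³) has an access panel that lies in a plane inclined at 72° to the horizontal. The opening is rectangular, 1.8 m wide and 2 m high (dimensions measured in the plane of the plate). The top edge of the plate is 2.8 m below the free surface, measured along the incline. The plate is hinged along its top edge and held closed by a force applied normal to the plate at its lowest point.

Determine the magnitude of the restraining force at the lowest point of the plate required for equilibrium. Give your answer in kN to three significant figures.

γ = 0.801 × 9.81 = 7.85781 kN/m³.
Let θ = 72° be the plate's angle to the horizontal; measure y along the incline from where the plane meets the free surface. Vertical depth h = y·sinθ with sinθ = 0.951057.
The centroid lies 2/2 = 1 m below the top edge, so y_c = 2.8 + 1 = 3.8 m and h_c = 3.8 × 0.951057 = 3.61402 m.
A = 1.8 × 2 = 3.6 m².
Resultant F = γ·h_c·A = 7.85781 × 3.61402 × 3.6 = 102.234 kN.
I_c = b·h³/12 = 1.8 × 2³/12 = 1.2 m⁴.
Centre of pressure: y_p = y_c + I_c/(y_c·A) = 3.8 + 1.2/(3.8 × 3.6) = 3.8 + 0.0877193 = 3.88772 m along the plane.
The resultant acts 1 + 0.0877193 = 1.08772 m (along the plate) below the hinge at the top edge, so the moment about the hinge is M = F × 1.08772 = 102.234 × 1.08772 = 111.202 kN·m.
A normal force at the bottom, 2 m from the hinge, must supply this moment: P = 111.202/2 = 55.601 kN.

P ≈ 55.6 kN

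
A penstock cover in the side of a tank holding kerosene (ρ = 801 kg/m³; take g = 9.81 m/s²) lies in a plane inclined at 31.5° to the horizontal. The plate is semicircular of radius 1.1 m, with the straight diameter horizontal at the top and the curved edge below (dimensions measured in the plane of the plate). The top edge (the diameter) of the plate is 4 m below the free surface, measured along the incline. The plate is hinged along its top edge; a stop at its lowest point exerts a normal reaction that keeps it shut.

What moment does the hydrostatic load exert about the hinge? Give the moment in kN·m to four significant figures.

γ = ρg = 801 × 9.81 / 1000 = 7.85781 kN/m³.
Let θ = 31.5° be the plate's angle to the horizontal; measure y along the incline from where the plane meets the free surface. Vertical depth h = y·sinθ with sinθ = 0.522499.
The centroid of a semicircle lies 4r/(3π) = 0.466854 m from the diameter, here below the top edge, so y_c = 4 + 0.466854 = 4.46685 m and h_c = 4.46685 × 0.522499 = 2.33392 m.
A = πr²/2 = π × 1.1²/2 = 1.90066 m².
Resultant F = γ·h_c·A = 7.85781 × 2.33392 × 1.90066 = 34.8572 kN.
I_c = (π/8 − 8/(9π))·r⁴ = 0.109757 × 1.1⁴ = 0.160695 m⁴.
Centre of pressure: y_p = y_c + I_c/(y_c·A) = 4.46685 + 0.160695/(4.46685 × 1.90066) = 4.46685 + 0.0189276 = 4.48578 m along the plane.
The resultant acts 0.466854 + 0.0189276 = 0.485782 m (along the plate) below the hinge at the top edge, so the moment about the hinge is M = F × 0.485782 = 34.8572 × 0.485782 = 16.933 kN·m.

M ≈ 16.93 kN·m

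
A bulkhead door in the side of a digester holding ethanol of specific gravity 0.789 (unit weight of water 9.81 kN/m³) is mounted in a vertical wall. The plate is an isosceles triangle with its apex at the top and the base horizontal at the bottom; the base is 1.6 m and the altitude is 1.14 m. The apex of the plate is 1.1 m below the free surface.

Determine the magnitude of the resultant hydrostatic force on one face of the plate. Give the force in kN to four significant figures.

F ≈ 13.13 kN

γ = 0.789 × 9.81 = 7.74009 kN/m³.
With the apex up, the centroid sits 2h/3 = 2 × 1.14/3 = 0.76 m below the apex, so the centroid depth is h_c = 1.1 + 0.76 = 1.86 m.
A = ½ × 1.6 × 1.14 = 0.912 m².
Resultant F = γ·h_c·A = 7.74009 × 1.86 × 0.912 = 13.1297 kN.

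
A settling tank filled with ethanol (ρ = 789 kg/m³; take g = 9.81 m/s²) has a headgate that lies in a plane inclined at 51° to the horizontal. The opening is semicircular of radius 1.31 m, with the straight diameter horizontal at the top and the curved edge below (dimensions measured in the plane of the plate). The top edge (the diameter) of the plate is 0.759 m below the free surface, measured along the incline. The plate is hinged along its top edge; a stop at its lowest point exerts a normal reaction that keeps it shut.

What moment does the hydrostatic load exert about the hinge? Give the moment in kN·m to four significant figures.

γ = ρg = 789 × 9.81 / 1000 = 7.74009 kN/m³.
Let θ = 51° be the plate's angle to the horizontal; measure y along the incline from where the plane meets the free surface. Vertical depth h = y·sinθ with sinθ = 0.777146.
The centroid of a semicircle lies 4r/(3π) = 0.555981 m from the diameter, here below the top edge, so y_c = 0.759 + 0.555981 = 1.31498 m and h_c = 1.31498 × 0.777146 = 1.02193 m.
A = πr²/2 = π × 1.31²/2 = 2.69564 m².
Resultant F = γ·h_c·A = 7.74009 × 1.02193 × 2.69564 = 21.3221 kN.
I_c = (π/8 − 8/(9π))·r⁴ = 0.109757 × 1.31⁴ = 0.323234 m⁴.
Centre of pressure: y_p = y_c + I_c/(y_c·A) = 1.31498 + 0.323234/(1.31498 × 2.69564) = 1.31498 + 0.0911876 = 1.40617 m along the plane.
The resultant acts 0.555981 + 0.0911876 = 0.647169 m (along the plate) below the hinge at the top edge, so the moment about the hinge is M = F × 0.647169 = 21.3221 × 0.647169 = 13.799 kN·m.

M ≈ 13.80 kN·m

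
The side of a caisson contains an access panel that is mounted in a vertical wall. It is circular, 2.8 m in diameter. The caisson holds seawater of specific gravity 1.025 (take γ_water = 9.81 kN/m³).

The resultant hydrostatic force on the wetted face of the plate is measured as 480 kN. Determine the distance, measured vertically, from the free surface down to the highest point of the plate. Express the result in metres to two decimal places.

γ = 1.025 × 9.81 = 10.05525 kN/m³.
A = π(1.4)² = 6.15752 m².
From F = γ·h_c·A, the centroid depth is h_c = 480/(10.05525 × 6.15752) = 7.75251 m.
The centroid is at the centre, 1.4 m below the top of the plate, so the highest point sits at h_top = 7.75251 − 1.4 = 6.35251 m below the surface.

d_top ≈ 6.35 m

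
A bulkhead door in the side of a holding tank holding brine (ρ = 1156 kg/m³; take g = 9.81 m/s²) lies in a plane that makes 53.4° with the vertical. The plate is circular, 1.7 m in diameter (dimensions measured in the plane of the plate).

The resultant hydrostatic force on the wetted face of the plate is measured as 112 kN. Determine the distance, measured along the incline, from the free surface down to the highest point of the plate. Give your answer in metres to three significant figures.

y_top ≈ 6.45 m

γ = ρg = 1156 × 9.81 / 1000 = 11.34036 kN/m³.
A = π(0.85)² = 2.2698 m².
From F = γ·h_c·A, the centroid depth is h_c = 112/(11.34036 × 2.2698) = 4.35115 m.
The plate makes 53.4° with the vertical, i.e. θ = 90° − 53.4° = 36.6° to the horizontal. Measuring y along the incline from the free-surface line, vertical depth h = y·sinθ with sinθ = 0.596225.
Along the incline, y_c = h_c/sinθ = 4.35115/0.596225 = 7.29783 m.
The centroid is at the centre, 0.85 m below the top of the plate, so the highest point sits at y_top = 7.29783 − 0.85 = 6.44783 m along the incline.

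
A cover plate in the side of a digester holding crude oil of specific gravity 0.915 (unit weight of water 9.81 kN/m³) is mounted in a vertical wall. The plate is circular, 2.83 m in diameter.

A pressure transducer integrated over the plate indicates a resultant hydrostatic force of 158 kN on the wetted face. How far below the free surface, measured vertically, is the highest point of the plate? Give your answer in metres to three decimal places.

γ = 0.915 × 9.81 = 8.97615 kN/m³.
A = π(1.415)² = 6.29018 m².
From F = γ·h_c·A, the centroid depth is h_c = 158/(8.97615 × 6.29018) = 2.79836 m.
The centroid is at the centre, 1.415 m below the top of the plate, so the highest point sits at h_top = 2.79836 − 1.415 = 1.38336 m below the surface.

d_top ≈ 1.383 m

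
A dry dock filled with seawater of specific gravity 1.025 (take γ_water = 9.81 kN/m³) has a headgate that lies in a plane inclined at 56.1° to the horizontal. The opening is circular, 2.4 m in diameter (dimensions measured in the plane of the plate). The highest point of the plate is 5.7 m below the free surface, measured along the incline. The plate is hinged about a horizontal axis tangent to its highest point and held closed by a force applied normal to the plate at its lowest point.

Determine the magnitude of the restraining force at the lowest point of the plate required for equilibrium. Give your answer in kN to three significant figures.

γ = 1.025 × 9.81 = 10.05525 kN/m³.
Let θ = 56.1° be the plate's angle to the horizontal; measure y along the incline from where the plane meets the free surface. Vertical depth h = y·sinθ with sinθ = 0.830012.
The centroid is at the centre, 1.2 m below the top of the plate, so y_c = 5.7 + 1.2 = 6.9 m and h_c = 6.9 × 0.830012 = 5.72708 m.
A = π(1.2)² = 4.52389 m².
Resultant F = γ·h_c·A = 10.05525 × 5.72708 × 4.52389 = 260.518 kN.
I_c = πr⁴/4 = π × 1.2⁴/4 = 1.6286 m⁴.
Centre of pressure: y_p = y_c + I_c/(y_c·A) = 6.9 + 1.6286/(6.9 × 4.52389) = 6.9 + 0.0521739 = 6.95217 m along the plane.
The resultant acts 1.2 + 0.0521739 = 1.25217 m (along the plate) below the hinge at the top edge, so the moment about the hinge is M = F × 1.25217 = 260.518 × 1.25217 = 326.213 kN·m.
A normal force at the bottom, 2.4 m from the hinge, must supply this moment: P = 326.213/2.4 = 135.922 kN.

P ≈ 136 kN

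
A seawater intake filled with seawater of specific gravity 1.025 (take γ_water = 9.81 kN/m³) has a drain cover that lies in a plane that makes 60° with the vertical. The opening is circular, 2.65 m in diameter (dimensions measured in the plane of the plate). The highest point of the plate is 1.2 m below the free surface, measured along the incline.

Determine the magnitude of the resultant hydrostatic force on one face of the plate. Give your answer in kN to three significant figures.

γ = 1.025 × 9.81 = 10.05525 kN/m³.
The plate makes 60° with the vertical, i.e. θ = 90° − 60° = 30° to the horizontal. Measuring y along the incline from the free-surface line, vertical depth h = y·sinθ with sinθ = 0.500000.
The centroid is at the centre, 1.325 m below the top of the plate, so y_c = 1.2 + 1.325 = 2.525 m and h_c = 2.525 × 0.500000 = 1.2625 m.
A = π(1.325)² = 5.51546 m².
Resultant F = γ·h_c·A = 10.05525 × 1.2625 × 5.51546 = 70.0174 kN.

F ≈ 70.0 kN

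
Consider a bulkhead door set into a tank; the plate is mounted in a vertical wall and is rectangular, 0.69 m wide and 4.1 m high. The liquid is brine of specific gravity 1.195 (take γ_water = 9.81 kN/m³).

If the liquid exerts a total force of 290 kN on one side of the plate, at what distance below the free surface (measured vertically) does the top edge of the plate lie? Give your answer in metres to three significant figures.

d_top ≈ 6.69 m

γ = 1.195 × 9.81 = 11.72295 kN/m³.
A = 0.69 × 4.1 = 2.829 m².
From F = γ·h_c·A, the centroid depth is h_c = 290/(11.72295 × 2.829) = 8.74436 m.
The centroid lies 4.1/2 = 2.05 m below the top edge, so the top edge sits at h_top = 8.74436 − 2.05 = 6.69436 m below the surface.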